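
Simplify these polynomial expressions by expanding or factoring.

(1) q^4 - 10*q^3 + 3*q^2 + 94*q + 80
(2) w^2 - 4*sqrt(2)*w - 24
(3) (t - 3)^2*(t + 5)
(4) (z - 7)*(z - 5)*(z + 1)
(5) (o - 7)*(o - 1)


(1) = (q - 8)*(q - 5)*(q + 1)*(q + 2)
(2) = (w - 6*sqrt(2))*(w + 2*sqrt(2))
(3) = t^3 - t^2 - 21*t + 45
(4) = z^3 - 11*z^2 + 23*z + 35
(5) = o^2 - 8*o + 7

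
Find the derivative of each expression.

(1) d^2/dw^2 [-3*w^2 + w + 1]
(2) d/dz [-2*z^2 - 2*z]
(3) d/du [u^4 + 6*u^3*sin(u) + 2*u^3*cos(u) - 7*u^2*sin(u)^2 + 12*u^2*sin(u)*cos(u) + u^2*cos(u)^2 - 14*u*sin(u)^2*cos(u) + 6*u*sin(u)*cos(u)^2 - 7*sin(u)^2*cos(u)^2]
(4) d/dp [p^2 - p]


(1) = -6
(2) = -4*z - 2
(3) = -2*u^3*sin(u) + 6*u^3*cos(u) + 4*u^3 + 18*u^2*sin(u) - 8*u^2*sin(2*u) + 6*u^2*cos(u) + 12*u^2*cos(2*u) + 7*u*sin(u)/2 + 12*u*sin(2*u) - 21*u*sin(3*u)/2 + 3*u*cos(u)/2 + 8*u*cos(2*u) + 9*u*cos(3*u)/2 - 6*u + 3*sin(u)/2 + 3*sin(3*u)/2 - 7*sin(4*u)/2 - 7*cos(u)/2 + 7*cos(3*u)/2
(4) = 2*p - 1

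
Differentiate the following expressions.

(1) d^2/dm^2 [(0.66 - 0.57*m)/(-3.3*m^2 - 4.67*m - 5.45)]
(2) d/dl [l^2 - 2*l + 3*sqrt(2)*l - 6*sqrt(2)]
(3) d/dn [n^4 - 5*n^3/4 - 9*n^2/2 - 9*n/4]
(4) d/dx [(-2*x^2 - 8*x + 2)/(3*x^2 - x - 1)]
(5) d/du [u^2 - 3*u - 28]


(1) = ((0.57*m - 0.66)*(6.6*m + 4.67)*(13.2*m + 9.34) - (11.286*m + 0.9678)*(3.3*m^2 + 4.67*m + 5.45))/(3.3*m^2 + 4.67*m + 5.45)^3
(2) = 2*l - 2 + 3*sqrt(2)
(3) = 4*n^3 - 15*n^2/4 - 9*n - 9/4
(4) = 2*(13*x^2 - 4*x + 5)/(9*x^4 - 6*x^3 - 5*x^2 + 2*x + 1)
(5) = 2*u - 3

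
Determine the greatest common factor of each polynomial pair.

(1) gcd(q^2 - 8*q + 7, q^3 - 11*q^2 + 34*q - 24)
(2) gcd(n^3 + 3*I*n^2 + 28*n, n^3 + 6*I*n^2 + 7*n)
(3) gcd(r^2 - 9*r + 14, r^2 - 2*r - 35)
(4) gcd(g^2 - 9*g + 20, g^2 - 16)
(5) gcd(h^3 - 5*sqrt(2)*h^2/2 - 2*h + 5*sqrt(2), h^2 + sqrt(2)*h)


(1) = gcd((q - 7)*(q - 1), (q - 6)*(q - 4)*(q - 1)) = q - 1
(2) = n^2 + 7*I*n
(3) = gcd((r - 7)*(r - 2), (r - 7)*(r + 5)) = r - 7
(4) = gcd((g - 5)*(g - 4), (g - 4)*(g + 4)) = g - 4
(5) = gcd((h - 5*sqrt(2)/2)*(h - sqrt(2))*(h + sqrt(2)), h*(h + sqrt(2))) = h + sqrt(2)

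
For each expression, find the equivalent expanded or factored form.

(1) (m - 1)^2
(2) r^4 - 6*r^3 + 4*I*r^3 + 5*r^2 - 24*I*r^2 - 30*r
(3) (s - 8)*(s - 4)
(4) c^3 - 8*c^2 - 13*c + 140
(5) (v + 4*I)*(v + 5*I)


(1) = m^2 - 2*m + 1
(2) = r*(r - 6)*(r - I)*(r + 5*I)
(3) = s^2 - 12*s + 32
(4) = (c - 7)*(c - 5)*(c + 4)
(5) = v^2 + 9*I*v - 20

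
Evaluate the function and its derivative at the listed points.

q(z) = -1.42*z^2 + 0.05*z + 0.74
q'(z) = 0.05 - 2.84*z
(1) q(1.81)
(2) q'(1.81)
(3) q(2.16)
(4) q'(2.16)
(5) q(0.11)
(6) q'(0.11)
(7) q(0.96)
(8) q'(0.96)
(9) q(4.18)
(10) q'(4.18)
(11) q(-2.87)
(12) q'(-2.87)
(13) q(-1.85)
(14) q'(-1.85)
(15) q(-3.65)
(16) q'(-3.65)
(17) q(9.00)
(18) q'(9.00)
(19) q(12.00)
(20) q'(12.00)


(1) = -3.82
(2) = -5.09
(3) = -5.78
(4) = -6.08
(5) = 0.73
(6) = -0.26
(7) = -0.52
(8) = -2.68
(9) = -23.86
(10) = -11.82
(11) = -11.10
(12) = 8.20
(13) = -4.21
(14) = 5.30
(15) = -18.36
(16) = 10.42
(17) = -113.83
(18) = -25.51
(19) = -203.14
(20) = -34.03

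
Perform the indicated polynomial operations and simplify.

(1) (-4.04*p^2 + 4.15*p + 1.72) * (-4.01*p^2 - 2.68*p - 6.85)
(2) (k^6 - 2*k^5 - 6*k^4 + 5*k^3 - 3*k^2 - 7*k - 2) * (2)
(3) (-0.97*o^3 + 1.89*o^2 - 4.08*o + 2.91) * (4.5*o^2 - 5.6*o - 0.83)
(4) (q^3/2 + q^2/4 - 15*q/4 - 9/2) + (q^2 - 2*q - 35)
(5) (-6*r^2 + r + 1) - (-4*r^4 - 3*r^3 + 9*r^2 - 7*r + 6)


(1) = 16.2004*p^4 - 5.8143*p^3 + 9.6548*p^2 - 33.0371*p - 11.782
(2) = 2*k^6 - 4*k^5 - 12*k^4 + 10*k^3 - 6*k^2 - 14*k - 4
(3) = -4.365*o^5 + 13.937*o^4 - 28.1389*o^3 + 34.3743*o^2 - 12.9096*o - 2.4153
(4) = q^3/2 + 5*q^2/4 - 23*q/4 - 79/2
(5) = 4*r^4 + 3*r^3 - 15*r^2 + 8*r - 5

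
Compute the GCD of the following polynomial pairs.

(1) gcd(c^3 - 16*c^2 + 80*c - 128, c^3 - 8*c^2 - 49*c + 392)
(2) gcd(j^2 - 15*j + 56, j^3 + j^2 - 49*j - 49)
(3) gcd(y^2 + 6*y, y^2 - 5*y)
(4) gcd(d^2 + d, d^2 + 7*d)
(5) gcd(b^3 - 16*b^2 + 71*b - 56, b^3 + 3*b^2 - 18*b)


(1) = c - 8
(2) = j - 7
(3) = y
(4) = d
(5) = gcd((b - 8)*(b - 7)*(b - 1), b*(b - 3)*(b + 6)) = 1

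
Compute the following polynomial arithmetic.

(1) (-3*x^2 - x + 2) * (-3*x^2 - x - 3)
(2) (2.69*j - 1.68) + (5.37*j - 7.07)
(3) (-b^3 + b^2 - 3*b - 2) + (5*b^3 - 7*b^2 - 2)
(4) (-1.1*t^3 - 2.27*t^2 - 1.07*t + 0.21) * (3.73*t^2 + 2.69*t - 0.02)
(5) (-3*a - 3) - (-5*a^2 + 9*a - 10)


(1) = 9*x^4 + 6*x^3 + 4*x^2 + x - 6
(2) = 8.06*j - 8.75
(3) = 4*b^3 - 6*b^2 - 3*b - 4
(4) = -4.103*t^5 - 11.4261*t^4 - 10.0754*t^3 - 2.0496*t^2 + 0.5863*t - 0.0042
(5) = 5*a^2 - 12*a + 7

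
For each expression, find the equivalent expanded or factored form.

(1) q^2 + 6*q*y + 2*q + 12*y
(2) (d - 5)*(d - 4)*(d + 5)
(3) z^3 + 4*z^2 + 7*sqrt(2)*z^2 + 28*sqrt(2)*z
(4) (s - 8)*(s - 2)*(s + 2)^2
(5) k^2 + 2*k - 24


(1) = (q + 2)*(q + 6*y)
(2) = d^3 - 4*d^2 - 25*d + 100
(3) = z*(z + 4)*(z + 7*sqrt(2))
(4) = s^4 - 6*s^3 - 20*s^2 + 24*s + 64
(5) = (k - 4)*(k + 6)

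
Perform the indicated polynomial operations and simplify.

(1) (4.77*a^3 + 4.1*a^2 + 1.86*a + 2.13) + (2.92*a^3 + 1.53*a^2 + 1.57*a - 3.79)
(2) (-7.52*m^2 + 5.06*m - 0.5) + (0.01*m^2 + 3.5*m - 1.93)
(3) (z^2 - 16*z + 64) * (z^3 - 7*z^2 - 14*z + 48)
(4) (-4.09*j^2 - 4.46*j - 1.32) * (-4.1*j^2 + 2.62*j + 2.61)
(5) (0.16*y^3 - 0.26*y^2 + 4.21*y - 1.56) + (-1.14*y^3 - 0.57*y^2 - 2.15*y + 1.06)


(1) = 7.69*a^3 + 5.63*a^2 + 3.43*a - 1.66
(2) = -7.51*m^2 + 8.56*m - 2.43
(3) = z^5 - 23*z^4 + 162*z^3 - 176*z^2 - 1664*z + 3072
(4) = 16.769*j^4 + 7.5702*j^3 - 16.9481*j^2 - 15.099*j - 3.4452
(5) = -0.98*y^3 - 0.83*y^2 + 2.06*y - 0.5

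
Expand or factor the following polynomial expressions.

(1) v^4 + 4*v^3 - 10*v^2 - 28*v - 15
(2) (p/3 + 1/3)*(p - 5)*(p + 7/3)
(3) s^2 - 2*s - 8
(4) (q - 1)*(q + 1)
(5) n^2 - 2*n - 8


(1) = (v - 3)*(v + 1)^2*(v + 5)
(2) = p^3/3 - 5*p^2/9 - 43*p/9 - 35/9
(3) = (s - 4)*(s + 2)
(4) = q^2 - 1
(5) = (n - 4)*(n + 2)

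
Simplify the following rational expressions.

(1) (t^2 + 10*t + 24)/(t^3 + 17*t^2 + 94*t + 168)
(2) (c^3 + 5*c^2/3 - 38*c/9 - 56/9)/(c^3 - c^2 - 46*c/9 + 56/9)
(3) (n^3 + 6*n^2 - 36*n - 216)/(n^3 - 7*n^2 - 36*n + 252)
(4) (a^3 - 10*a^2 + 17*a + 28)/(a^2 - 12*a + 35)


(1) = 1/(t + 7)
(2) = (3*c + 4)/(3*c - 4)
(3) = (n + 6)/(n - 7)
(4) = (a^2 - 3*a - 4)/(a - 5)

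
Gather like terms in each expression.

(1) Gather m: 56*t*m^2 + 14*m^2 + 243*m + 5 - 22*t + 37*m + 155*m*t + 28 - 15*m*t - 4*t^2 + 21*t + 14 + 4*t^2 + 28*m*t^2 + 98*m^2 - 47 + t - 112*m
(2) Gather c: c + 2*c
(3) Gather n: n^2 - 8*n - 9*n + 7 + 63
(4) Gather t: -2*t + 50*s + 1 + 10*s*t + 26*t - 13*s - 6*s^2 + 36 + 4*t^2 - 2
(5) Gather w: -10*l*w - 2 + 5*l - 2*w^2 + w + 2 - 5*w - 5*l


(1) = m^2*(56*t + 112) + m*(28*t^2 + 140*t + 168)
(2) = 3*c
(3) = n^2 - 17*n + 70
(4) = -6*s^2 + 37*s + 4*t^2 + t*(10*s + 24) + 35
(5) = -2*w^2 + w*(-10*l - 4)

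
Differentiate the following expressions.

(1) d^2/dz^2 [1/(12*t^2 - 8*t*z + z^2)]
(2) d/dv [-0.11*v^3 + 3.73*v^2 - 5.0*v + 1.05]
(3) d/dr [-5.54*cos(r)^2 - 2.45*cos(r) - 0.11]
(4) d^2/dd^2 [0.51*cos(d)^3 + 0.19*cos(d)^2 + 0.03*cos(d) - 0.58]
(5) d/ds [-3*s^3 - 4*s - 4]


(1) = 2*(-12*t^2 + 8*t*z - z^2 + 4*(4*t - z)^2)/(12*t^2 - 8*t*z + z^2)^3
(2) = -0.33*v^2 + 7.46*v - 5.0
(3) = (11.08*cos(r) + 2.45)*sin(r)
(4) = -0.4125*cos(d) - 0.38*cos(2*d) - 1.1475*cos(3*d)
(5) = -9*s^2 - 4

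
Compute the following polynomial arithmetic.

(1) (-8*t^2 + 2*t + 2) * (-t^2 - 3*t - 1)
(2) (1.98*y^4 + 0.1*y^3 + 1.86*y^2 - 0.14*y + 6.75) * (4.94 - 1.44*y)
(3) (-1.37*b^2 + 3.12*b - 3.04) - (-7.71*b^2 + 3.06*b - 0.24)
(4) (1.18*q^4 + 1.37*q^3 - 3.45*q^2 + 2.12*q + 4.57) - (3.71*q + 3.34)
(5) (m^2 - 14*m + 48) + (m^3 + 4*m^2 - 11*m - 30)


(1) = 8*t^4 + 22*t^3 - 8*t - 2
(2) = -2.8512*y^5 + 9.6372*y^4 - 2.1844*y^3 + 9.39*y^2 - 10.4116*y + 33.345
(3) = 6.34*b^2 + 0.06*b - 2.8
(4) = 1.18*q^4 + 1.37*q^3 - 3.45*q^2 - 1.59*q + 1.23
(5) = m^3 + 5*m^2 - 25*m + 18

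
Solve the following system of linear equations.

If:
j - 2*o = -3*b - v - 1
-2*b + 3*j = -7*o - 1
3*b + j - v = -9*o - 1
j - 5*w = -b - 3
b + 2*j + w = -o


Then:
b = -39/274
j = -19/137
o = -17/137
v = -187/274
w = 149/274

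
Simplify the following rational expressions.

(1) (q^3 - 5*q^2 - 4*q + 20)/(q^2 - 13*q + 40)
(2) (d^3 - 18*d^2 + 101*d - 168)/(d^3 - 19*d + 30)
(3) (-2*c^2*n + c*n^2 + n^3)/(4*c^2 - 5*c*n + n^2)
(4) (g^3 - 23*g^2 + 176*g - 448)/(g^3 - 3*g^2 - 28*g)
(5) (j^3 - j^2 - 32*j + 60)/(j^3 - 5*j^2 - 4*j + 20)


(1) = (q^2 - 4)/(q - 8)
(2) = (d^2 - 15*d + 56)/(d^2 + 3*d - 10)
(3) = (-2*c*n - n^2)/(4*c - n)
(4) = (g^2 - 16*g + 64)/(g^2 + 4*g)
(5) = (j + 6)/(j + 2)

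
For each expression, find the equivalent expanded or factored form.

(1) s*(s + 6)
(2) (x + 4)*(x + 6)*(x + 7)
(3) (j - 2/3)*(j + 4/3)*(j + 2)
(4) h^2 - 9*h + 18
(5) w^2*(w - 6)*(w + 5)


(1) = s^2 + 6*s
(2) = x^3 + 17*x^2 + 94*x + 168
(3) = j^3 + 8*j^2/3 + 4*j/9 - 16/9
(4) = (h - 6)*(h - 3)
(5) = w^4 - w^3 - 30*w^2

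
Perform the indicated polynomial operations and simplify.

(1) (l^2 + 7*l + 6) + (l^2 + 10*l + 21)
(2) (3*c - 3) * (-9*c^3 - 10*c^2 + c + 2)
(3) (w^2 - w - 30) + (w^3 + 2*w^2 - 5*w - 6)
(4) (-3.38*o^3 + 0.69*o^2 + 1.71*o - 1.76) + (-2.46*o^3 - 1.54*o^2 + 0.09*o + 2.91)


(1) = 2*l^2 + 17*l + 27
(2) = -27*c^4 - 3*c^3 + 33*c^2 + 3*c - 6
(3) = w^3 + 3*w^2 - 6*w - 36
(4) = -5.84*o^3 - 0.85*o^2 + 1.8*o + 1.15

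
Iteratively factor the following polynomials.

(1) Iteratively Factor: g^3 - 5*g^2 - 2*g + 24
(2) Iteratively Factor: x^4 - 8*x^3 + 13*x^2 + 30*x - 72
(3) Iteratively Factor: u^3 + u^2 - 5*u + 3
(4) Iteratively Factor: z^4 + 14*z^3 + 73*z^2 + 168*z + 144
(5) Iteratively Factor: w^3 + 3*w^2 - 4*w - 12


(1) = (g - 4)*(g^2 - g - 6) = (g - 4)*(g + 2)*(g - 3)
(2) = (x + 2)*(x^3 - 10*x^2 + 33*x - 36) = (x - 4)*(x + 2)*(x^2 - 6*x + 9) = (x - 4)*(x - 3)*(x + 2)*(x - 3)
(3) = (u + 3)*(u^2 - 2*u + 1) = (u - 1)*(u + 3)*(u - 1)
(4) = (z + 3)*(z^3 + 11*z^2 + 40*z + 48) = (z + 3)^2*(z^2 + 8*z + 16) = (z + 3)^2*(z + 4)*(z + 4)
(5) = (w - 2)*(w^2 + 5*w + 6) = (w - 2)*(w + 2)*(w + 3)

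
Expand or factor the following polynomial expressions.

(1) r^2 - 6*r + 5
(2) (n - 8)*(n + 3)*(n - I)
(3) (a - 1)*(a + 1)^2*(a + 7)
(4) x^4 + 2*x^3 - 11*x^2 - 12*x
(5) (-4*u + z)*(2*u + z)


(1) = (r - 5)*(r - 1)
(2) = n^3 - 5*n^2 - I*n^2 - 24*n + 5*I*n + 24*I
(3) = a^4 + 8*a^3 + 6*a^2 - 8*a - 7
(4) = x*(x - 3)*(x + 1)*(x + 4)
(5) = -8*u^2 - 2*u*z + z^2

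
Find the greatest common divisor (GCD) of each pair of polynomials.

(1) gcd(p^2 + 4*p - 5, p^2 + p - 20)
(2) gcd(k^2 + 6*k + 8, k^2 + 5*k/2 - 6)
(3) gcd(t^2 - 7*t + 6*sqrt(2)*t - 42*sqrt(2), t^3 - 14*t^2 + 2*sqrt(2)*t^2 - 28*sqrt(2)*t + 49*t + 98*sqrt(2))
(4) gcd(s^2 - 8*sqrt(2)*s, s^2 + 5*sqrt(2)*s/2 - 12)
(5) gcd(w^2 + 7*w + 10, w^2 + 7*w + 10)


(1) = gcd((p - 1)*(p + 5), (p - 4)*(p + 5)) = p + 5
(2) = k + 4
(3) = gcd((t - 7)*(t + 6*sqrt(2)), (t - 7)^2*(t + 2*sqrt(2))) = t - 7
(4) = 1
(5) = gcd((w + 2)*(w + 5), (w + 2)*(w + 5)) = w^2 + 7*w + 10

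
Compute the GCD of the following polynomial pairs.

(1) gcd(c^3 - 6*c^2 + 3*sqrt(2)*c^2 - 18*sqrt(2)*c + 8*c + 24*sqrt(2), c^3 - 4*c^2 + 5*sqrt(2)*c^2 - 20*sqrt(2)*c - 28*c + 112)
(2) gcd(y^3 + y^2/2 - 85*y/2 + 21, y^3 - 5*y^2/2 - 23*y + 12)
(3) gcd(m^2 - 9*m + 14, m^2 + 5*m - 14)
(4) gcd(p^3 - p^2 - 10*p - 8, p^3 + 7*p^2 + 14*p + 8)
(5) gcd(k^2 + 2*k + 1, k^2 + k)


(1) = c - 4
(2) = gcd((y - 6)*(y - 1/2)*(y + 7), (y - 6)*(y - 1/2)*(y + 4)) = y^2 - 13*y/2 + 3
(3) = gcd((m - 7)*(m - 2), (m - 2)*(m + 7)) = m - 2
(4) = gcd((p - 4)*(p + 1)*(p + 2), (p + 1)*(p + 2)*(p + 4)) = p^2 + 3*p + 2
(5) = k + 1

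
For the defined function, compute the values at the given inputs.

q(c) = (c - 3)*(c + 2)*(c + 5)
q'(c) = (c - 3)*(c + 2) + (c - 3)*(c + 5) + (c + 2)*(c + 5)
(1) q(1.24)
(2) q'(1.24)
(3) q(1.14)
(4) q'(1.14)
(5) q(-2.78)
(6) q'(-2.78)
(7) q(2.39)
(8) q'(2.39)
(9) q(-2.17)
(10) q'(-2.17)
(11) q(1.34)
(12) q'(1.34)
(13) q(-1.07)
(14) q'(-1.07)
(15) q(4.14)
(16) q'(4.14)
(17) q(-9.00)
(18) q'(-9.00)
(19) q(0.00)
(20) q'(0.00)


(1) = -35.58
(2) = 3.53
(3) = -35.86
(4) = 2.02
(5) = 10.01
(6) = -10.05
(7) = -19.79
(8) = 25.26
(9) = 2.49
(10) = -14.23
(11) = -35.15
(12) = 5.11
(13) = -14.88
(14) = -16.13
(15) = 63.98
(16) = 73.54
(17) = -336.00
(18) = 160.00
(19) = -30.00
(20) = -11.00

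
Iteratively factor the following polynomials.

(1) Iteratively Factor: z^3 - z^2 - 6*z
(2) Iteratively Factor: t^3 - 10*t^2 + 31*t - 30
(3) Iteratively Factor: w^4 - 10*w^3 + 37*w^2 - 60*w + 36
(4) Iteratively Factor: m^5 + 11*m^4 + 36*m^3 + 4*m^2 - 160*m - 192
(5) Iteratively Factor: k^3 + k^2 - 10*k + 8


(1) = (z + 2)*(z^2 - 3*z) = z*(z + 2)*(z - 3)
(2) = (t - 5)*(t^2 - 5*t + 6) = (t - 5)*(t - 3)*(t - 2)
(3) = (w - 3)*(w^3 - 7*w^2 + 16*w - 12) = (w - 3)*(w - 2)*(w^2 - 5*w + 6) = (w - 3)*(w - 2)^2*(w - 3)
(4) = (m + 2)*(m^4 + 9*m^3 + 18*m^2 - 32*m - 96) = (m + 2)*(m + 3)*(m^3 + 6*m^2 - 32) = (m + 2)*(m + 3)*(m + 4)*(m^2 + 2*m - 8) = (m + 2)*(m + 3)*(m + 4)^2*(m - 2)
(5) = (k - 2)*(k^2 + 3*k - 4) = (k - 2)*(k - 1)*(k + 4)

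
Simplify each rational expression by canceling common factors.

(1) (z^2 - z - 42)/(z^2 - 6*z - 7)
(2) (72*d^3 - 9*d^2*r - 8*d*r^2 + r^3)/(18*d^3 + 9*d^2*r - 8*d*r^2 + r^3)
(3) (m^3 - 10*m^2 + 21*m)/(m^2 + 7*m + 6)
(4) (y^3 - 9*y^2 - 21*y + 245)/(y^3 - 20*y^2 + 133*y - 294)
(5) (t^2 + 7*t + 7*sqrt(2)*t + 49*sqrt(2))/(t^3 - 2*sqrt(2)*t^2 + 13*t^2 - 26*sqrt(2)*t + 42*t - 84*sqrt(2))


(1) = (z + 6)/(z + 1)
(2) = (-24*d^2 - 5*d*r + r^2)/(-6*d^2 - 5*d*r + r^2)
(3) = (m^3 - 10*m^2 + 21*m)/(m^2 + 7*m + 6)
(4) = (y + 5)/(y - 6)
(5) = (t + 7*sqrt(2))/(t^2 + t*(6 - 2*sqrt(2)) - 12*sqrt(2))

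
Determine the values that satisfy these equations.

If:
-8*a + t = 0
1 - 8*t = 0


Then:
a = 1/64
t = 1/8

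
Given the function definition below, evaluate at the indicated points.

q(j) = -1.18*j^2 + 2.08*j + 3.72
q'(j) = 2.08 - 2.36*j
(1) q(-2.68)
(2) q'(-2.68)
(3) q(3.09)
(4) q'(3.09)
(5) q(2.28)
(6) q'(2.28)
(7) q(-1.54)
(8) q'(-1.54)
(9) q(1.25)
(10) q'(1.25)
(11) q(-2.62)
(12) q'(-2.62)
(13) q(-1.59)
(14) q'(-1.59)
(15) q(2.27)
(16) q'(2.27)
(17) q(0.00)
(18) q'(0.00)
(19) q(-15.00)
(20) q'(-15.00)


(1) = -10.33
(2) = 8.40
(3) = -1.12
(4) = -5.21
(5) = 2.33
(6) = -3.30
(7) = -2.28
(8) = 5.71
(9) = 4.48
(10) = -0.87
(11) = -9.83
(12) = 8.26
(13) = -2.57
(14) = 5.83
(15) = 2.36
(16) = -3.28
(17) = 3.72
(18) = 2.08
(19) = -292.98
(20) = 37.48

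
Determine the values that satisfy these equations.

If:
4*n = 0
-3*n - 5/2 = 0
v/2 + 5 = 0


Then:
No Solution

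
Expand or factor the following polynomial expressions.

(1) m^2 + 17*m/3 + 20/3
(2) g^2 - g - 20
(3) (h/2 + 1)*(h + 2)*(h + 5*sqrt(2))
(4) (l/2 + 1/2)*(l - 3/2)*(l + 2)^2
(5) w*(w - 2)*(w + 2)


(1) = (m + 5/3)*(m + 4)
(2) = (g - 5)*(g + 4)
(3) = h^3/2 + 2*h^2 + 5*sqrt(2)*h^2/2 + 2*h + 10*sqrt(2)*h + 10*sqrt(2)
(4) = l^4/2 + 7*l^3/4 + l^2/4 - 4*l - 3
(5) = w^3 - 4*w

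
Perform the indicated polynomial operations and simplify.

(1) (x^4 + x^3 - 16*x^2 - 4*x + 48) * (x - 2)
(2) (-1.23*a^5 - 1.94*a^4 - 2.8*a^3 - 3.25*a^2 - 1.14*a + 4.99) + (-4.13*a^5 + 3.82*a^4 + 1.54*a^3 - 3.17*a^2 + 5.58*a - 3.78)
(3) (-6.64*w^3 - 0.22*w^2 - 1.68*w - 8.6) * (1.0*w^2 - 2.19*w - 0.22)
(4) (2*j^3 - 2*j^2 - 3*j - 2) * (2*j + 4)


(1) = x^5 - x^4 - 18*x^3 + 28*x^2 + 56*x - 96
(2) = -5.36*a^5 + 1.88*a^4 - 1.26*a^3 - 6.42*a^2 + 4.44*a + 1.21
(3) = -6.64*w^5 + 14.3216*w^4 + 0.2626*w^3 - 4.8724*w^2 + 19.2036*w + 1.892
(4) = 4*j^4 + 4*j^3 - 14*j^2 - 16*j - 8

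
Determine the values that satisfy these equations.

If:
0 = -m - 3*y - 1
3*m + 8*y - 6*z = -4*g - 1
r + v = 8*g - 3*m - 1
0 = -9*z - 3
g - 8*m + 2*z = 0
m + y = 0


Then:
No Solution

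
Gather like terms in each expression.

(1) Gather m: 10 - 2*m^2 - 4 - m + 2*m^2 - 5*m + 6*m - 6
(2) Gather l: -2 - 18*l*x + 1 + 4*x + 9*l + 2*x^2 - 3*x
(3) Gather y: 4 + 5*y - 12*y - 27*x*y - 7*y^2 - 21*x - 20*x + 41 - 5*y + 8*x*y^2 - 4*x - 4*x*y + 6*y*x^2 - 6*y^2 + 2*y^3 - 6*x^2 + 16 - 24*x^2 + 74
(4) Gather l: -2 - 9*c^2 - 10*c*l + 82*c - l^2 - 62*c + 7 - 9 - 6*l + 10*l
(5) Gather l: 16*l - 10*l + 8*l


(1) = 0
(2) = l*(9 - 18*x) + 2*x^2 + x - 1
(3) = -30*x^2 - 45*x + 2*y^3 + y^2*(8*x - 13) + y*(6*x^2 - 31*x - 12) + 135
(4) = -9*c^2 + 20*c - l^2 + l*(4 - 10*c) - 4
(5) = 14*l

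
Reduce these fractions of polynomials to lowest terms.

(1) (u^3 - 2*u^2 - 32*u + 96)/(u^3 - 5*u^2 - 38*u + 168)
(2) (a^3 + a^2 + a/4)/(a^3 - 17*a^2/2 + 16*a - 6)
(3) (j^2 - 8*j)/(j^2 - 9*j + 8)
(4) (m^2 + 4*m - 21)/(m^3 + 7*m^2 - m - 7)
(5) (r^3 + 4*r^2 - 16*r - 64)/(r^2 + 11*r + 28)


(1) = (u - 4)/(u - 7)
(2) = (4*a^3 + 4*a^2 + a)/(4*a^3 - 34*a^2 + 64*a - 24)
(3) = j/(j - 1)
(4) = (m - 3)/(m^2 - 1)
(5) = (r^2 - 16)/(r + 7)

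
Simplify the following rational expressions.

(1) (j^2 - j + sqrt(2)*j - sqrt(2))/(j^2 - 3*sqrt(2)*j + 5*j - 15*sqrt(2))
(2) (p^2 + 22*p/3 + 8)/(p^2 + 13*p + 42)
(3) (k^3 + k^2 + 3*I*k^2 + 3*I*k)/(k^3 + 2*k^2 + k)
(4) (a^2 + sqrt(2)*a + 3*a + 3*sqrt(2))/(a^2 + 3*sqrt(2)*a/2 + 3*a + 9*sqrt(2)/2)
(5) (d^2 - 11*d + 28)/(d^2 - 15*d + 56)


(1) = (j^2 + j*(-1 + sqrt(2)) - sqrt(2))/(j^2 + j*(5 - 3*sqrt(2)) - 15*sqrt(2))
(2) = (3*p + 4)/(3*p + 21)
(3) = (k + 3*I)/(k + 1)
(4) = (2*a + 2*sqrt(2))/(2*a + 3*sqrt(2))
(5) = (d - 4)/(d - 8)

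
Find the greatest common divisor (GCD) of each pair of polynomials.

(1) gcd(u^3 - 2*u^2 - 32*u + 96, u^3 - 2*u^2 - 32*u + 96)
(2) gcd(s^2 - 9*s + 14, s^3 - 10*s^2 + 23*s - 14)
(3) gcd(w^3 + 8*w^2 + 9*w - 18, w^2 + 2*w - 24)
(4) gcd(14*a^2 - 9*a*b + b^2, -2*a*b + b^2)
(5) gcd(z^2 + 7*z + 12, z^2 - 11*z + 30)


(1) = gcd((u - 4)^2*(u + 6), (u - 4)^2*(u + 6)) = u^3 - 2*u^2 - 32*u + 96
(2) = s^2 - 9*s + 14
(3) = gcd((w - 1)*(w + 3)*(w + 6), (w - 4)*(w + 6)) = w + 6
(4) = 2*a - b
(5) = 1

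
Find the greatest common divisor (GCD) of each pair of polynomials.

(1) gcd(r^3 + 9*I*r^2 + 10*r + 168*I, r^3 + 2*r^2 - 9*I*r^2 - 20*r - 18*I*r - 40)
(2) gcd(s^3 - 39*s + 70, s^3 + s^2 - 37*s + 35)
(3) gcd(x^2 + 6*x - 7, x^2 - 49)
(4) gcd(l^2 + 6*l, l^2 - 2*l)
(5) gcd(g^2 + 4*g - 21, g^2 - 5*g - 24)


(1) = gcd((r - 4*I)*(r + 6*I)*(r + 7*I), (r + 2)*(r - 5*I)*(r - 4*I)) = r - 4*I
(2) = s^2 + 2*s - 35
(3) = gcd((x - 1)*(x + 7), (x - 7)*(x + 7)) = x + 7
(4) = gcd(l*(l + 6), l*(l - 2)) = l
(5) = 1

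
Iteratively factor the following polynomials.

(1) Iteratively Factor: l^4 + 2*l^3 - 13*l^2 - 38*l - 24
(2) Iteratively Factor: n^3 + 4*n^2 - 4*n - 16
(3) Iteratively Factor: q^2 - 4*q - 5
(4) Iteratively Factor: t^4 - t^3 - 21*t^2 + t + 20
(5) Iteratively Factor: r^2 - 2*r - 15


(1) = (l + 1)*(l^3 + l^2 - 14*l - 24) = (l + 1)*(l + 2)*(l^2 - l - 12) = (l + 1)*(l + 2)*(l + 3)*(l - 4)
(2) = (n - 2)*(n^2 + 6*n + 8) = (n - 2)*(n + 2)*(n + 4)
(3) = (q + 1)*(q - 5)
(4) = (t - 5)*(t^3 + 4*t^2 - t - 4) = (t - 5)*(t + 4)*(t^2 - 1) = (t - 5)*(t - 1)*(t + 4)*(t + 1)
(5) = (r + 3)*(r - 5)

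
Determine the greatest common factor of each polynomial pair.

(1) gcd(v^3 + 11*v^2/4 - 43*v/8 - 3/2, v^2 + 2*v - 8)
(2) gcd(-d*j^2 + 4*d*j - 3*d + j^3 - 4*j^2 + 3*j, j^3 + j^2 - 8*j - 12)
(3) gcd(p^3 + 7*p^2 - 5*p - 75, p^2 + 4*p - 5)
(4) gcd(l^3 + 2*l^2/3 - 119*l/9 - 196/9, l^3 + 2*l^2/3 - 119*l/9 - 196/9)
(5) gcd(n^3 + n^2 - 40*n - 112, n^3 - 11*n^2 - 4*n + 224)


(1) = gcd((v - 3/2)*(v + 1/4)*(v + 4), (v - 2)*(v + 4)) = v + 4
(2) = gcd((-d + j)*(j - 3)*(j - 1), (j - 3)*(j + 2)^2) = j - 3
(3) = p + 5
(4) = l^3 + 2*l^2/3 - 119*l/9 - 196/9
(5) = gcd((n - 7)*(n + 4)^2, (n - 8)*(n - 7)*(n + 4)) = n^2 - 3*n - 28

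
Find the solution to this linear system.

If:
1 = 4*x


Then:
x = 1/4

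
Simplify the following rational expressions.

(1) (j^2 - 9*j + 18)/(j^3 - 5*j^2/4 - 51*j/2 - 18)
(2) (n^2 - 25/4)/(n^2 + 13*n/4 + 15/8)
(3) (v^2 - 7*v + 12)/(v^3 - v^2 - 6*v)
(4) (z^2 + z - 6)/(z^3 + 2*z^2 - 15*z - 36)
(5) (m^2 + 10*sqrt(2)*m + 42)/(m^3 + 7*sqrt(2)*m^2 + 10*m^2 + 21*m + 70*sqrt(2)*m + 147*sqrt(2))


(1) = (4*j - 12)/(4*j^2 + 19*j + 12)
(2) = (4*n - 10)/(4*n + 3)
(3) = (v - 4)/(v^2 + 2*v)
(4) = (z - 2)/(z^2 - z - 12)
(5) = (m + 3*sqrt(2))/(m^2 + 10*m + 21)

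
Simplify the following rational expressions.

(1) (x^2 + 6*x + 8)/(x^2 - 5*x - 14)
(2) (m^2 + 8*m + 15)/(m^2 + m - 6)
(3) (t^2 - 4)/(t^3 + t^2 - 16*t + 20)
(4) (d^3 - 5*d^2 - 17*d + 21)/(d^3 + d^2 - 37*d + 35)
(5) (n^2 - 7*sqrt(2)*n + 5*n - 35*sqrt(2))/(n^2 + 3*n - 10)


(1) = (x + 4)/(x - 7)
(2) = (m + 5)/(m - 2)
(3) = (t + 2)/(t^2 + 3*t - 10)
(4) = (d^2 - 4*d - 21)/(d^2 + 2*d - 35)
(5) = (n - 7*sqrt(2))/(n - 2)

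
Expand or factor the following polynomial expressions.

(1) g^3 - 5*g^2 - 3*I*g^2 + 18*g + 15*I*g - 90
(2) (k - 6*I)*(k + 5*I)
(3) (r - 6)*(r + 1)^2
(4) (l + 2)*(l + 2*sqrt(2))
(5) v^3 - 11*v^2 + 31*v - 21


(1) = (g - 5)*(g - 6*I)*(g + 3*I)
(2) = k^2 - I*k + 30
(3) = r^3 - 4*r^2 - 11*r - 6
(4) = l^2 + 2*l + 2*sqrt(2)*l + 4*sqrt(2)
(5) = (v - 7)*(v - 3)*(v - 1)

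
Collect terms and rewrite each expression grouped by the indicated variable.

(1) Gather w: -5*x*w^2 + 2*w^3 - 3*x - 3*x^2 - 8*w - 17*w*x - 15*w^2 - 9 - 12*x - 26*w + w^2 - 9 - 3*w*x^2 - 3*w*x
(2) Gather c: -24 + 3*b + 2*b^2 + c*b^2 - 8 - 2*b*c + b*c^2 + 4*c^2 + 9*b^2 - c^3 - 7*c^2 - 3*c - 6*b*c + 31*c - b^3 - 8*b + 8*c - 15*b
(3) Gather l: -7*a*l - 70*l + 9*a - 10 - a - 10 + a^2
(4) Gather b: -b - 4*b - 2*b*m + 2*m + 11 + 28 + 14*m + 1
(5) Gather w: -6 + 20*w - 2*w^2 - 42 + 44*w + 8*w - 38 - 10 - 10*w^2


(1) = 2*w^3 + w^2*(-5*x - 14) + w*(-3*x^2 - 20*x - 34) - 3*x^2 - 15*x - 18
(2) = -b^3 + 11*b^2 - 20*b - c^3 + c^2*(b - 3) + c*(b^2 - 8*b + 36) - 32
(3) = a^2 + 8*a + l*(-7*a - 70) - 20
(4) = b*(-2*m - 5) + 16*m + 40
(5) = -12*w^2 + 72*w - 96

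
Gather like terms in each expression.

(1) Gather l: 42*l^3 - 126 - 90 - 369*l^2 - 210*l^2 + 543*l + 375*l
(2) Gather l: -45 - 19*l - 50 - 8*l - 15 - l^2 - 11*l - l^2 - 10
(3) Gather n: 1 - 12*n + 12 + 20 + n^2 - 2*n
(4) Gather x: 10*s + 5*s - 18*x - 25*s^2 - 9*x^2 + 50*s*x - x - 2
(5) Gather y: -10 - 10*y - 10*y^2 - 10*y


(1) = 42*l^3 - 579*l^2 + 918*l - 216
(2) = -2*l^2 - 38*l - 120
(3) = n^2 - 14*n + 33
(4) = -25*s^2 + 15*s - 9*x^2 + x*(50*s - 19) - 2
(5) = -10*y^2 - 20*y - 10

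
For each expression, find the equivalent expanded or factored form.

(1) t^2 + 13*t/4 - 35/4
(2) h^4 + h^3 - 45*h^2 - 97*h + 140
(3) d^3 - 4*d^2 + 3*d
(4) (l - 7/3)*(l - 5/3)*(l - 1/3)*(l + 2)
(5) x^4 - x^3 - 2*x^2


(1) = (t - 7/4)*(t + 5)
(2) = (h - 7)*(h - 1)*(h + 4)*(h + 5)
(3) = d*(d - 3)*(d - 1)
(4) = l^4 - 7*l^3/3 - 31*l^2/9 + 247*l/27 - 70/27
(5) = x^2*(x - 2)*(x + 1)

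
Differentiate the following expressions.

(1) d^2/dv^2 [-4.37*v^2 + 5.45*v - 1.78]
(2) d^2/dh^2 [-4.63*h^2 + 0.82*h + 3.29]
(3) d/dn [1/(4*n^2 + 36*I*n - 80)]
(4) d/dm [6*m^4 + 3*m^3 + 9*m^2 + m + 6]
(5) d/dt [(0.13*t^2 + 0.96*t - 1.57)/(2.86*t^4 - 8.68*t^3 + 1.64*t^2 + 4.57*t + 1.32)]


(1) = -8.74000000000000
(2) = -9.26000000000000
(3) = (-2*n - 9*I)/(4*(n^2 + 9*I*n - 20)^2)
(4) = 24*m^3 + 9*m^2 + 18*m + 1
(5) = (-0.7436*t^5 - 7.1084*t^4 + 34.6264*t^3 - 41.8631*t^2 + 5.4928*t + 8.4421)/(8.1796*t^8 - 49.6496*t^7 + 84.7232*t^6 - 2.33*t^5 - 69.0952*t^4 - 7.9256*t^3 + 25.2145*t^2 + 12.0648*t + 1.7424)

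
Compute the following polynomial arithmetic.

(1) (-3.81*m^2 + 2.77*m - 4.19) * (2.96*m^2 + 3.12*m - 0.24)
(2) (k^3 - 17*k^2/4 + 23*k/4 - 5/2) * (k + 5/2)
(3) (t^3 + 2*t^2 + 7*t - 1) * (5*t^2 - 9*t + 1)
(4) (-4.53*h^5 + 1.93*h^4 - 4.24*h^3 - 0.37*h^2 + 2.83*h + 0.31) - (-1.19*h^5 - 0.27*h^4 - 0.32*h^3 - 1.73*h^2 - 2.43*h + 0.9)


(1) = -11.2776*m^4 - 3.688*m^3 - 2.8456*m^2 - 13.7376*m + 1.0056
(2) = k^4 - 7*k^3/4 - 39*k^2/8 + 95*k/8 - 25/4
(3) = 5*t^5 + t^4 + 18*t^3 - 66*t^2 + 16*t - 1
(4) = -3.34*h^5 + 2.2*h^4 - 3.92*h^3 + 1.36*h^2 + 5.26*h - 0.59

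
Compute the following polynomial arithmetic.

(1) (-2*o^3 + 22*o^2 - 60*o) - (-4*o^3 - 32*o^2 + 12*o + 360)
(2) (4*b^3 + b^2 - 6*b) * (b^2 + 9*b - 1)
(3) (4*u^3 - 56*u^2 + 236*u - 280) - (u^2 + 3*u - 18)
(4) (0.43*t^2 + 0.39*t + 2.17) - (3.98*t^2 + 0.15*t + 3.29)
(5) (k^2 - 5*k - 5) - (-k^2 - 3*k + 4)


(1) = 2*o^3 + 54*o^2 - 72*o - 360
(2) = 4*b^5 + 37*b^4 - b^3 - 55*b^2 + 6*b
(3) = 4*u^3 - 57*u^2 + 233*u - 262
(4) = -3.55*t^2 + 0.24*t - 1.12
(5) = 2*k^2 - 2*k - 9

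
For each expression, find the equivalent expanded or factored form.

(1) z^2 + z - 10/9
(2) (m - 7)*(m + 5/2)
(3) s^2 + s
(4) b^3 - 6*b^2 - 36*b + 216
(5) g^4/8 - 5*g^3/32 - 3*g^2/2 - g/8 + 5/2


(1) = (z - 2/3)*(z + 5/3)
(2) = m^2 - 9*m/2 - 35/2
(3) = s*(s + 1)
(4) = (b - 6)^2*(b + 6)
(5) = (g/4 + 1/2)*(g/2 + 1)*(g - 4)*(g - 5/4)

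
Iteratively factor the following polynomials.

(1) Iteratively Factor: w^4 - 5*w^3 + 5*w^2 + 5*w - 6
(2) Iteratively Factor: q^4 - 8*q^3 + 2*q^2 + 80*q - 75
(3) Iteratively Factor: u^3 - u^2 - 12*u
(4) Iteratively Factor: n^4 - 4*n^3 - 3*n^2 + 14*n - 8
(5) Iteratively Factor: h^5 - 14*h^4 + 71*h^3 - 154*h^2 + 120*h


(1) = (w - 2)*(w^3 - 3*w^2 - w + 3) = (w - 3)*(w - 2)*(w^2 - 1) = (w - 3)*(w - 2)*(w - 1)*(w + 1)
(2) = (q - 5)*(q^3 - 3*q^2 - 13*q + 15) = (q - 5)*(q + 3)*(q^2 - 6*q + 5) = (q - 5)^2*(q + 3)*(q - 1)
(3) = (u)*(u^2 - u - 12) = u*(u + 3)*(u - 4)
(4) = (n + 2)*(n^3 - 6*n^2 + 9*n - 4) = (n - 1)*(n + 2)*(n^2 - 5*n + 4) = (n - 1)^2*(n + 2)*(n - 4)
(5) = (h)*(h^4 - 14*h^3 + 71*h^2 - 154*h + 120) = h*(h - 4)*(h^3 - 10*h^2 + 31*h - 30) = h*(h - 5)*(h - 4)*(h^2 - 5*h + 6) = h*(h - 5)*(h - 4)*(h - 2)*(h - 3)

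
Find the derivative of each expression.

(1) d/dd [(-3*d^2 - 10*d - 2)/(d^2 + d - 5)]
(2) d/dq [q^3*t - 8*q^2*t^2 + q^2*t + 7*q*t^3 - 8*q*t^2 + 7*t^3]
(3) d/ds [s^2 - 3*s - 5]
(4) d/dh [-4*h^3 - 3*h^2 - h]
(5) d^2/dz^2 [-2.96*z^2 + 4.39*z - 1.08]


(1) = (7*d^2 + 34*d + 52)/(d^4 + 2*d^3 - 9*d^2 - 10*d + 25)
(2) = t*(3*q^2 - 16*q*t + 2*q + 7*t^2 - 8*t)
(3) = 2*s - 3
(4) = -12*h^2 - 6*h - 1
(5) = -5.92000000000000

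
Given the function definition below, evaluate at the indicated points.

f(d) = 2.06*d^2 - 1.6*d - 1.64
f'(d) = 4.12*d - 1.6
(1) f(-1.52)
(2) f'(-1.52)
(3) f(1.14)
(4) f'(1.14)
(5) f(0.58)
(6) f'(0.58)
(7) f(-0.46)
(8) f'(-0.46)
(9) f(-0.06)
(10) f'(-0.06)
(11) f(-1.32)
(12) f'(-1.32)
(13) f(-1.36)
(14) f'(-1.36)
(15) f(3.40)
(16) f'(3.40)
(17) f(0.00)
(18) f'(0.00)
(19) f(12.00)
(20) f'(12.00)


(1) = 5.55
(2) = -7.86
(3) = -0.79
(4) = 3.10
(5) = -1.88
(6) = 0.79
(7) = -0.47
(8) = -3.50
(9) = -1.54
(10) = -1.85
(11) = 4.06
(12) = -7.04
(13) = 4.35
(14) = -7.20
(15) = 16.73
(16) = 12.41
(17) = -1.64
(18) = -1.60
(19) = 275.80
(20) = 47.84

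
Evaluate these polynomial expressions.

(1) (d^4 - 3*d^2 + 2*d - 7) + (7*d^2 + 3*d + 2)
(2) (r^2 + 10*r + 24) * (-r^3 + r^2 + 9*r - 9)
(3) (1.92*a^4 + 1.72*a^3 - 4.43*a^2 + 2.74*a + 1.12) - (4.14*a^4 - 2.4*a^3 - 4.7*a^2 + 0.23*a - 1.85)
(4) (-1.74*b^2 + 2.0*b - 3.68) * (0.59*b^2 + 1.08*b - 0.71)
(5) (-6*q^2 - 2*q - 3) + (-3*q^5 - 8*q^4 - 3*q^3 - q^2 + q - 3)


(1) = d^4 + 4*d^2 + 5*d - 5
(2) = -r^5 - 9*r^4 - 5*r^3 + 105*r^2 + 126*r - 216
(3) = -2.22*a^4 + 4.12*a^3 + 0.27*a^2 + 2.51*a + 2.97
(4) = -1.0266*b^4 - 0.6992*b^3 + 1.2242*b^2 - 5.3944*b + 2.6128
(5) = -3*q^5 - 8*q^4 - 3*q^3 - 7*q^2 - q - 6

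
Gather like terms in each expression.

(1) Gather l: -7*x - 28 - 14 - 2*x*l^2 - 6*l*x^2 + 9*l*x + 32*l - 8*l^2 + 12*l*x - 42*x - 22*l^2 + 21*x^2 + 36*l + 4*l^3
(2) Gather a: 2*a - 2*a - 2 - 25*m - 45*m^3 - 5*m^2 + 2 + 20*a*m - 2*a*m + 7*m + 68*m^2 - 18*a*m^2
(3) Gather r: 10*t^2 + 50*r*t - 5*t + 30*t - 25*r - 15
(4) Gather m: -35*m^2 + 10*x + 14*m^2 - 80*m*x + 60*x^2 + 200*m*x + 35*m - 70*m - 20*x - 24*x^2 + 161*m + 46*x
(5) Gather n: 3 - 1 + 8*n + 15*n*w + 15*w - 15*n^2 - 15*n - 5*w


(1) = 4*l^3 + l^2*(-2*x - 30) + l*(-6*x^2 + 21*x + 68) + 21*x^2 - 49*x - 42
(2) = a*(-18*m^2 + 18*m) - 45*m^3 + 63*m^2 - 18*m
(3) = r*(50*t - 25) + 10*t^2 + 25*t - 15
(4) = -21*m^2 + m*(120*x + 126) + 36*x^2 + 36*x
(5) = -15*n^2 + n*(15*w - 7) + 10*w + 2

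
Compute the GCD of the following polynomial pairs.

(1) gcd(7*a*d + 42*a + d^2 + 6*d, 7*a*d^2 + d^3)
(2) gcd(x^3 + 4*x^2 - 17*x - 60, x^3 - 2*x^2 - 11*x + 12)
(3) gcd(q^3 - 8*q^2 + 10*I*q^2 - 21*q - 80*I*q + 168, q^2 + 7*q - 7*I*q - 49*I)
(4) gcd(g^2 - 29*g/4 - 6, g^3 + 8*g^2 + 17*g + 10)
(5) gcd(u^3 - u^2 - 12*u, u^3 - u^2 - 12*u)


(1) = gcd((7*a + d)*(d + 6), d^2*(7*a + d)) = 7*a + d
(2) = gcd((x - 4)*(x + 3)*(x + 5), (x - 4)*(x - 1)*(x + 3)) = x^2 - x - 12
(3) = gcd((q - 8)*(q + 3*I)*(q + 7*I), (q + 7)*(q - 7*I)) = 1
(4) = 1
(5) = gcd(u*(u - 4)*(u + 3), u*(u - 4)*(u + 3)) = u^3 - u^2 - 12*u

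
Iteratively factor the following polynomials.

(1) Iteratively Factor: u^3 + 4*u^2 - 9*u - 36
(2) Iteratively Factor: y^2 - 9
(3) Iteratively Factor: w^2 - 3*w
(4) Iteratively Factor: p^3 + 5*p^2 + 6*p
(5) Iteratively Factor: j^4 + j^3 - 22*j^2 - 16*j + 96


(1) = (u + 4)*(u^2 - 9) = (u + 3)*(u + 4)*(u - 3)
(2) = (y + 3)*(y - 3)
(3) = (w - 3)*(w)
(4) = (p + 3)*(p^2 + 2*p) = p*(p + 3)*(p + 2)
(5) = (j + 4)*(j^3 - 3*j^2 - 10*j + 24) = (j - 2)*(j + 4)*(j^2 - j - 12) = (j - 2)*(j + 3)*(j + 4)*(j - 4)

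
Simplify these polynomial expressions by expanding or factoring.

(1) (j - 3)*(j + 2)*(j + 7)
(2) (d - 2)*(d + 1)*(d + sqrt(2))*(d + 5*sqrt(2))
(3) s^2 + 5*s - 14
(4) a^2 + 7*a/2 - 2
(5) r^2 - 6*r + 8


(1) = j^3 + 6*j^2 - 13*j - 42
(2) = d^4 - d^3 + 6*sqrt(2)*d^3 - 6*sqrt(2)*d^2 + 8*d^2 - 12*sqrt(2)*d - 10*d - 20
(3) = (s - 2)*(s + 7)
(4) = (a - 1/2)*(a + 4)
(5) = (r - 4)*(r - 2)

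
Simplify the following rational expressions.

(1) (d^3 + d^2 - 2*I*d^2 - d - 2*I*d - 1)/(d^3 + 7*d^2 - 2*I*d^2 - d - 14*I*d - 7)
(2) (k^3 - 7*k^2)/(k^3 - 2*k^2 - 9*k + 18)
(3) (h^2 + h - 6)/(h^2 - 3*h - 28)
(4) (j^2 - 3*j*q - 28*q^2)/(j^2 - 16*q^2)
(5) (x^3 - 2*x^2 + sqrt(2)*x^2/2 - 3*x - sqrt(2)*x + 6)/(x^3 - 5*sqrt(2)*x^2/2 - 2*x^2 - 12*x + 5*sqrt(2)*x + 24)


(1) = (d + 1)/(d + 7)
(2) = (k^3 - 7*k^2)/(k^3 - 2*k^2 - 9*k + 18)
(3) = (h^2 + h - 6)/(h^2 - 3*h - 28)
(4) = (-j + 7*q)/(-j + 4*q)
(5) = (4*x - 4*sqrt(2))/(4*x - 16*sqrt(2))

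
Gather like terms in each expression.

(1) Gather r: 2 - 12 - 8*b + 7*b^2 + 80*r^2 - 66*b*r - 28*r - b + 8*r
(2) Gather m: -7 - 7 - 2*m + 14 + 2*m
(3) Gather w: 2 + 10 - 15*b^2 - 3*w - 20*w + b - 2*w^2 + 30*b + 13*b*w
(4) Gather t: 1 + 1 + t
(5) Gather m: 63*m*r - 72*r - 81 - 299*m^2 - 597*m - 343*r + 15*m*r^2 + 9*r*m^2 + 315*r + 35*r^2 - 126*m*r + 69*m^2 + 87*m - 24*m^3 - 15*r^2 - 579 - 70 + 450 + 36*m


(1) = 7*b^2 - 9*b + 80*r^2 + r*(-66*b - 20) - 10
(2) = 0
(3) = -15*b^2 + 31*b - 2*w^2 + w*(13*b - 23) + 12
(4) = t + 2
(5) = -24*m^3 + m^2*(9*r - 230) + m*(15*r^2 - 63*r - 474) + 20*r^2 - 100*r - 280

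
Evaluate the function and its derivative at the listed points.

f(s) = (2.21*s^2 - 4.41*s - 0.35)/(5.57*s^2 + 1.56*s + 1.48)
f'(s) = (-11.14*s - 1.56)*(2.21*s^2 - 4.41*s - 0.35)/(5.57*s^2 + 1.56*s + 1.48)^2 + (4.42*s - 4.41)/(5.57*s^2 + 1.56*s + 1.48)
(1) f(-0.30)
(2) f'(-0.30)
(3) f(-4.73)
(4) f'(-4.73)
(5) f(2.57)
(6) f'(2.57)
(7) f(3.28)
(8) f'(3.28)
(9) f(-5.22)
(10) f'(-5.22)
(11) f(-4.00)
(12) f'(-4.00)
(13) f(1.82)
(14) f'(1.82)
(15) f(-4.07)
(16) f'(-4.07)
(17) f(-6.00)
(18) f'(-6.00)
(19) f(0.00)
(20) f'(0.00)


(1) = 0.77
(2) = -2.88
(3) = 0.59
(4) = 0.04
(5) = 0.07
(6) = 0.12
(7) = 0.13
(8) = 0.07
(9) = 0.57
(10) = 0.03
(11) = 0.62
(12) = 0.06
(13) = -0.05
(14) = 0.20
(15) = 0.62
(16) = 0.05
(17) = 0.55
(18) = 0.03
(19) = -0.24
(20) = -2.73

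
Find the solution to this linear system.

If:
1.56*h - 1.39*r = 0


Then:
h = 0.891025641025641*r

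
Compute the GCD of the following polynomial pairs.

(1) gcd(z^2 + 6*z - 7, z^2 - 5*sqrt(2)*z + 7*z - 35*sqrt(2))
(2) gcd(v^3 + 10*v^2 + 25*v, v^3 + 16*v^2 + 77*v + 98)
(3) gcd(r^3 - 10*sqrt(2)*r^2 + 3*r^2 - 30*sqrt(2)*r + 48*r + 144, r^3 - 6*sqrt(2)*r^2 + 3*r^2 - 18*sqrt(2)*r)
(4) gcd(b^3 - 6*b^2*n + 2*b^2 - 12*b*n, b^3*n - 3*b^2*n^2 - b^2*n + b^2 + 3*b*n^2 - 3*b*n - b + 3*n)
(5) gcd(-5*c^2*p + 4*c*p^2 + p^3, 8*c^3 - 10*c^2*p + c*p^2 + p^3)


(1) = z + 7
(2) = gcd(v*(v + 5)^2, (v + 2)*(v + 7)^2) = 1
(3) = gcd((r + 3)*(r - 6*sqrt(2))*(r - 4*sqrt(2)), r*(r + 3)*(r - 6*sqrt(2))) = r^2 + r*(3 - 6*sqrt(2)) - 18*sqrt(2)
(4) = 1
(5) = gcd(p*(-c + p)*(5*c + p), (-2*c + p)*(-c + p)*(4*c + p)) = -c + p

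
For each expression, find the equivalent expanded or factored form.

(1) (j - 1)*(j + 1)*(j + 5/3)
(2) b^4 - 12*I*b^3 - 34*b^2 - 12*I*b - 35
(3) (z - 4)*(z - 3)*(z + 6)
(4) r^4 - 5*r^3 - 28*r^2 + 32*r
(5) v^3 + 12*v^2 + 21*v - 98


(1) = j^3 + 5*j^2/3 - j - 5/3
(2) = (b - 7*I)*(b - 5*I)*(b - I)*(b + I)
(3) = z^3 - z^2 - 30*z + 72
(4) = r*(r - 8)*(r - 1)*(r + 4)
(5) = (v - 2)*(v + 7)^2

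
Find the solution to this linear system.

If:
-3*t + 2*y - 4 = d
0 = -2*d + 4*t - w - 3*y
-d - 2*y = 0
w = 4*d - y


Then:
d = -16/23
t = -20/23
w = -72/23
y = 8/23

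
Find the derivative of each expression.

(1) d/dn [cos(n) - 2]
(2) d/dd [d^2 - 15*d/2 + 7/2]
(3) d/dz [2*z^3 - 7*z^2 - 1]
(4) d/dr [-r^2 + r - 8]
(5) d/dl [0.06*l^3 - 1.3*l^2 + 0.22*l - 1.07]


(1) = -sin(n)
(2) = 2*d - 15/2
(3) = 2*z*(3*z - 7)
(4) = 1 - 2*r
(5) = 0.18*l^2 - 2.6*l + 0.22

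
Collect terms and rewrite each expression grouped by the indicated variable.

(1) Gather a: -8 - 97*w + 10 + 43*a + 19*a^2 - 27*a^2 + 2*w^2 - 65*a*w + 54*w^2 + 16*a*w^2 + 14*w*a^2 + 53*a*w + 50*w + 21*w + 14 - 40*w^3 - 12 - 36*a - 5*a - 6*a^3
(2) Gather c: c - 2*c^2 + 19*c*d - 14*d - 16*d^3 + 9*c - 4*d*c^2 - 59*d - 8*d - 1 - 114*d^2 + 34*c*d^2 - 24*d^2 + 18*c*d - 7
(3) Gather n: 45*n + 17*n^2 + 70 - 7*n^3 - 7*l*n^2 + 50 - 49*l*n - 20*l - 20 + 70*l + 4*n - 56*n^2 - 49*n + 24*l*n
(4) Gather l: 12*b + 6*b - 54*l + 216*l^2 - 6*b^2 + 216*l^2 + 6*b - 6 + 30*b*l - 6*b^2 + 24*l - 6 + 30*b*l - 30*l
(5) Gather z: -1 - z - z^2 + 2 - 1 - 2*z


(1) = -6*a^3 + a^2*(14*w - 8) + a*(16*w^2 - 12*w + 2) - 40*w^3 + 56*w^2 - 26*w + 4
(2) = c^2*(-4*d - 2) + c*(34*d^2 + 37*d + 10) - 16*d^3 - 138*d^2 - 81*d - 8
(3) = -25*l*n + 50*l - 7*n^3 + n^2*(-7*l - 39) + 100
(4) = -12*b^2 + 24*b + 432*l^2 + l*(60*b - 60) - 12
(5) = -z^2 - 3*z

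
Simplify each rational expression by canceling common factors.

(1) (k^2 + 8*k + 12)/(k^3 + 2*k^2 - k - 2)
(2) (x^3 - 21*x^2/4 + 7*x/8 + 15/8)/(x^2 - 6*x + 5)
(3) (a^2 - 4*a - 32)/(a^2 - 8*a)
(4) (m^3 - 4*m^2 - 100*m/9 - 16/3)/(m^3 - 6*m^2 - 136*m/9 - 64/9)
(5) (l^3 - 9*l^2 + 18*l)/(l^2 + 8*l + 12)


(1) = (k + 6)/(k^2 - 1)
(2) = (8*x^2 - 2*x - 3)/(8*x - 8)
(3) = (a + 4)/a
(4) = (m - 6)/(m - 8)
(5) = (l^3 - 9*l^2 + 18*l)/(l^2 + 8*l + 12)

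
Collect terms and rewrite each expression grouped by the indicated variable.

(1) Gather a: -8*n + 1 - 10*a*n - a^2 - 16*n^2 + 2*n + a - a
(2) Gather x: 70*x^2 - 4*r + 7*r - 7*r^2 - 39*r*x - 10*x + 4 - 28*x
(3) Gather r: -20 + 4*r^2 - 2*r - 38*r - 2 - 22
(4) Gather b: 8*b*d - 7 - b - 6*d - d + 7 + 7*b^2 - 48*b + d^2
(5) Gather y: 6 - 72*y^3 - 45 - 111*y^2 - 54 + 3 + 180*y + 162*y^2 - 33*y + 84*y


(1) = -a^2 - 10*a*n - 16*n^2 - 6*n + 1
(2) = -7*r^2 + 3*r + 70*x^2 + x*(-39*r - 38) + 4
(3) = 4*r^2 - 40*r - 44
(4) = 7*b^2 + b*(8*d - 49) + d^2 - 7*d
(5) = -72*y^3 + 51*y^2 + 231*y - 90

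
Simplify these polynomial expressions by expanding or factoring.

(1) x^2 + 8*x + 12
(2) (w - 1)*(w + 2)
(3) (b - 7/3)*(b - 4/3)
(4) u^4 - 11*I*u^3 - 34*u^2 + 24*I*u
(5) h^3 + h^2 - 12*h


(1) = (x + 2)*(x + 6)
(2) = w^2 + w - 2
(3) = b^2 - 11*b/3 + 28/9
(4) = u*(u - 6*I)*(u - 4*I)*(u - I)
(5) = h*(h - 3)*(h + 4)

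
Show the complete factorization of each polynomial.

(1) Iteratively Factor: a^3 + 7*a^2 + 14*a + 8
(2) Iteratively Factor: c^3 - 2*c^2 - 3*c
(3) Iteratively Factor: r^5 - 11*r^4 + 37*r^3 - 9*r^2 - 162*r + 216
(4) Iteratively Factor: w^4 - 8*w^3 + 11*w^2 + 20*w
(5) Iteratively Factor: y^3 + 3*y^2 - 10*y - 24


(1) = (a + 2)*(a^2 + 5*a + 4) = (a + 1)*(a + 2)*(a + 4)
(2) = (c)*(c^2 - 2*c - 3) = c*(c + 1)*(c - 3)
(3) = (r - 3)*(r^4 - 8*r^3 + 13*r^2 + 30*r - 72) = (r - 4)*(r - 3)*(r^3 - 4*r^2 - 3*r + 18) = (r - 4)*(r - 3)^2*(r^2 - r - 6) = (r - 4)*(r - 3)^3*(r + 2)
(4) = (w - 4)*(w^3 - 4*w^2 - 5*w) = w*(w - 4)*(w^2 - 4*w - 5) = w*(w - 5)*(w - 4)*(w + 1)
(5) = (y + 2)*(y^2 + y - 12) = (y - 3)*(y + 2)*(y + 4)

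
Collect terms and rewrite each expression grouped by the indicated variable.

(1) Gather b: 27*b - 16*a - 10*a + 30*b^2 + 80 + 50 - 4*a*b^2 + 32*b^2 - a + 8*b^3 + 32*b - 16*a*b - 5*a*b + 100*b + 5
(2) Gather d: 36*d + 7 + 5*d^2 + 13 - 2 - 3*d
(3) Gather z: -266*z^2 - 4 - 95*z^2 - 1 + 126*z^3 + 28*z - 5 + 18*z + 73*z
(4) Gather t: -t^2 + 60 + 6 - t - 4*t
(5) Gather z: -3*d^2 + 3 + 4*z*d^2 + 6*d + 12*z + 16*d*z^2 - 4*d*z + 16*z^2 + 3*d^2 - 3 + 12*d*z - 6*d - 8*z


(1) = -27*a + 8*b^3 + b^2*(62 - 4*a) + b*(159 - 21*a) + 135
(2) = 5*d^2 + 33*d + 18
(3) = 126*z^3 - 361*z^2 + 119*z - 10
(4) = -t^2 - 5*t + 66
(5) = z^2*(16*d + 16) + z*(4*d^2 + 8*d + 4)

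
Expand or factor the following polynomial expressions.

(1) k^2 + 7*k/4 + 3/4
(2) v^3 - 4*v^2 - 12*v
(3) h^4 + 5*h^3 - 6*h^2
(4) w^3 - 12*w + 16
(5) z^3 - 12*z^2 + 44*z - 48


(1) = (k + 3/4)*(k + 1)
(2) = v*(v - 6)*(v + 2)
(3) = h^2*(h - 1)*(h + 6)
(4) = (w - 2)^2*(w + 4)
(5) = (z - 6)*(z - 4)*(z - 2)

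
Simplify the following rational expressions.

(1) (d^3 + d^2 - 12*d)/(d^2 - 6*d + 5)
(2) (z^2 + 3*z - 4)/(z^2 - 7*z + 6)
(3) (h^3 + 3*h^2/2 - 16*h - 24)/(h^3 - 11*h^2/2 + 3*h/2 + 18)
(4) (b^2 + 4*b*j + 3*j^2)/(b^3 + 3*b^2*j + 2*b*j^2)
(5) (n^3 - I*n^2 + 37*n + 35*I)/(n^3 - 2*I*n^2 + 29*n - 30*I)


(1) = (d^3 + d^2 - 12*d)/(d^2 - 6*d + 5)
(2) = (z + 4)/(z - 6)
(3) = (h + 4)/(h - 3)
(4) = (b + 3*j)/(b^2 + 2*b*j)
(5) = (n^2 - 6*I*n + 7)/(n^2 - 7*I*n - 6)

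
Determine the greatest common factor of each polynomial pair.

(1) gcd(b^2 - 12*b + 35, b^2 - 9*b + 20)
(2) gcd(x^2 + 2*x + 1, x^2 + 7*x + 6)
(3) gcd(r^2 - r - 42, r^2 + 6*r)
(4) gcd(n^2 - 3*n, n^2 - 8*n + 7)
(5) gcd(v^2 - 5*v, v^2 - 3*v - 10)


(1) = b - 5
(2) = gcd((x + 1)^2, (x + 1)*(x + 6)) = x + 1
(3) = gcd((r - 7)*(r + 6), r*(r + 6)) = r + 6
(4) = gcd(n*(n - 3), (n - 7)*(n - 1)) = 1
(5) = v - 5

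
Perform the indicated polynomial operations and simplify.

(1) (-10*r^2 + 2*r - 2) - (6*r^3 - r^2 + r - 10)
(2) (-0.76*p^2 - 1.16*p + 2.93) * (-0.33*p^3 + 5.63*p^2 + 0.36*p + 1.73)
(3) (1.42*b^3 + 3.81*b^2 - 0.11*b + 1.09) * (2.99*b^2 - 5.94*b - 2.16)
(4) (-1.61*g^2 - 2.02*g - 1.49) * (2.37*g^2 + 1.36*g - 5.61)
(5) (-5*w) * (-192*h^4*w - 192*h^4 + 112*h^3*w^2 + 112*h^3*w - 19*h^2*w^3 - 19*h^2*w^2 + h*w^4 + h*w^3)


(1) = -6*r^3 - 9*r^2 + r + 8
(2) = 0.2508*p^5 - 3.896*p^4 - 7.7713*p^3 + 14.7635*p^2 - 0.952*p + 5.0689
(3) = 4.2458*b^5 + 2.9571*b^4 - 26.0275*b^3 - 4.3171*b^2 - 6.237*b - 2.3544
(4) = -3.8157*g^4 - 6.977*g^3 + 2.7536*g^2 + 9.3058*g + 8.3589
(5) = 960*h^4*w^2 + 960*h^4*w - 560*h^3*w^3 - 560*h^3*w^2 + 95*h^2*w^4 + 95*h^2*w^3 - 5*h*w^5 - 5*h*w^4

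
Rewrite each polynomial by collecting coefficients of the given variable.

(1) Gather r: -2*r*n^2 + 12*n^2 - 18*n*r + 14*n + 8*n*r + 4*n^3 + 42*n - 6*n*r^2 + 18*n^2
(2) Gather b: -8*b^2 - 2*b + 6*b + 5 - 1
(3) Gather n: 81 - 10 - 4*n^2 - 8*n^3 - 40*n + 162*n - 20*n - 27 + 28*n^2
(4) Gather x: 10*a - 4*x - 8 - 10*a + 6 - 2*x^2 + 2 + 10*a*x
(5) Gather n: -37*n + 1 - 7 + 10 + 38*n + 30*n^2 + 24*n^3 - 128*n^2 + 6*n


(1) = 4*n^3 + 30*n^2 - 6*n*r^2 + 56*n + r*(-2*n^2 - 10*n)
(2) = -8*b^2 + 4*b + 4
(3) = -8*n^3 + 24*n^2 + 102*n + 44
(4) = -2*x^2 + x*(10*a - 4)
(5) = 24*n^3 - 98*n^2 + 7*n + 4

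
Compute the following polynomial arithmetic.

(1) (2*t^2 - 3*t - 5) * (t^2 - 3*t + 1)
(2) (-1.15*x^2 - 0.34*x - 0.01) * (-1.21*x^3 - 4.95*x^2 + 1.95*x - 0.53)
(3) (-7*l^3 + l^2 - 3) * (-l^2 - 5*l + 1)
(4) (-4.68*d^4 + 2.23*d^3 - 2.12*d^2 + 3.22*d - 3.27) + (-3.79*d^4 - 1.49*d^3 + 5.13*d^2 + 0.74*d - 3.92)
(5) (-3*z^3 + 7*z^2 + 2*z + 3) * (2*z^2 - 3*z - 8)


(1) = 2*t^4 - 9*t^3 + 6*t^2 + 12*t - 5
(2) = 1.3915*x^5 + 6.1039*x^4 - 0.5474*x^3 - 0.004*x^2 + 0.1607*x + 0.0053
(3) = 7*l^5 + 34*l^4 - 12*l^3 + 4*l^2 + 15*l - 3
(4) = -8.47*d^4 + 0.74*d^3 + 3.01*d^2 + 3.96*d - 7.19
(5) = -6*z^5 + 23*z^4 + 7*z^3 - 56*z^2 - 25*z - 24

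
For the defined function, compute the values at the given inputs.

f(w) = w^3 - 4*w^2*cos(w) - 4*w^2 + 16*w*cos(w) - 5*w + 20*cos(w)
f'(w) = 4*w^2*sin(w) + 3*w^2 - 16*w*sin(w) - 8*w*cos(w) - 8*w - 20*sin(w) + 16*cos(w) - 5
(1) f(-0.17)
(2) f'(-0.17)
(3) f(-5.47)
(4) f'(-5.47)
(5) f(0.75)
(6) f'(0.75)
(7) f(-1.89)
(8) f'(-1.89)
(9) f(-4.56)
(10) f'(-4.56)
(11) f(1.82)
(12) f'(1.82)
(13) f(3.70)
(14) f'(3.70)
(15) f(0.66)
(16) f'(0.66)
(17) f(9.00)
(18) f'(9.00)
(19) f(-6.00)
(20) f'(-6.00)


(1) = 17.65
(2) = 16.46
(3) = -384.64
(4) = 305.59
(5) = 16.19
(6) = -22.27
(7) = -3.89
(8) = -12.22
(9) = -134.53
(10) = 220.45
(11) = -25.17
(12) = -44.74
(13) = -43.33
(14) = 30.95
(15) = 18.01
(16) = -18.17
(17) = 505.78
(18) = 282.96
(19) = -541.24
(20) = 273.92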